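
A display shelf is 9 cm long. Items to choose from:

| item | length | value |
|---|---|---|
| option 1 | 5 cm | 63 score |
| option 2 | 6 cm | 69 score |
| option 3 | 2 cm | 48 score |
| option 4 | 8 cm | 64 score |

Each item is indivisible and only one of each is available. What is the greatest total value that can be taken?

Check high-value combinations within 9 cm:
- option 2+option 3: length 6+2=8, value 69+48=117
- option 1+option 3: length 5+2=7, value 63+48=111
- option 2: length 6, value 69
- option 4: length 8, value 64
Best: 117 score.

117 score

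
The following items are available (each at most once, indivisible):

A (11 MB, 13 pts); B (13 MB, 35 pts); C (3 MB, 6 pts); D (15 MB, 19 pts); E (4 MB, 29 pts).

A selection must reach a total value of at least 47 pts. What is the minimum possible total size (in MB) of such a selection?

Subsets with value ≥ 47, sorted by total size:
- B+E: size 17, value 64
- A+C+E: size 18, value 48
- D+E: size 19, value 48
- B+C+E: size 20, value 70
Minimum size: 17 MB.

17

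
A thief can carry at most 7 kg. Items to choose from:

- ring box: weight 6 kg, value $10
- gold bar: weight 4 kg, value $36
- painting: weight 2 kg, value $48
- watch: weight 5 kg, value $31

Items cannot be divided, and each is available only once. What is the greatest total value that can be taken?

This is a 0/1 knapsack; check combinations near the capacity.
- gold bar+painting: weight 4+2=6, value 36+48=84
- painting+watch: weight 2+5=7, value 48+31=79
- painting: weight 2, value 48
- gold bar: weight 4, value 36
Best: $84.

$84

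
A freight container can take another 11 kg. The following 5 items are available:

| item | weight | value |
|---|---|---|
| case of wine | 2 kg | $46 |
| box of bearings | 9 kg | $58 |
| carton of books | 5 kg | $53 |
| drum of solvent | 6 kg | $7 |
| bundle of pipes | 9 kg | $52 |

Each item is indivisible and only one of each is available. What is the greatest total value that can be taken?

$104

Check high-value combinations within 11 kg:
- case of wine+box of bearings: weight 2+9=11, value 46+58=104
- case of wine+carton of books: weight 2+5=7, value 46+53=99
- case of wine+bundle of pipes: weight 2+9=11, value 46+52=98
- carton of books+drum of solvent: weight 5+6=11, value 53+7=60
- box of bearings: weight 9, value 58
Best: $104.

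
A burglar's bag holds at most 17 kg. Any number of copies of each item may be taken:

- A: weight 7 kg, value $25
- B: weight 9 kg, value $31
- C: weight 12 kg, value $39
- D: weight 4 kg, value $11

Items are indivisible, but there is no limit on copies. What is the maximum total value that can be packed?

$56

Best value-per-unit is A at 25/7; filling with it alone gives 2×25 = 50.
Optimal mix: 1×A + 1×B → weight 16, value 56.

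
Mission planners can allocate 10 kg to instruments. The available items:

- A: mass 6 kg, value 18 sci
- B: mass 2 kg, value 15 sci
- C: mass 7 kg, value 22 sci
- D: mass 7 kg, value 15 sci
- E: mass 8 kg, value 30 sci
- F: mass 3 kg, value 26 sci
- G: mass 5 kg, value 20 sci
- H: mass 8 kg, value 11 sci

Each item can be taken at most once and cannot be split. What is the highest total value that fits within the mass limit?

This is a 0/1 knapsack; check combinations near the capacity.
- B+F+G: mass 2+3+5=10, value 15+26+20=61
- C+F: mass 7+3=10, value 22+26=48
- F+G: mass 3+5=8, value 26+20=46
- B+E: mass 2+8=10, value 15+30=45
Best: 61 sci.

61 sci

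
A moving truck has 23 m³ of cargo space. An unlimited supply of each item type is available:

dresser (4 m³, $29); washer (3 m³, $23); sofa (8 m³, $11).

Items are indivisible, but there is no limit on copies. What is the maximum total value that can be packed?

$173

Best value-per-unit is washer at 23/3; filling with it alone gives 7×23 = 161.
Optimal mix: 2×dresser + 5×washer → volume 23, value 173.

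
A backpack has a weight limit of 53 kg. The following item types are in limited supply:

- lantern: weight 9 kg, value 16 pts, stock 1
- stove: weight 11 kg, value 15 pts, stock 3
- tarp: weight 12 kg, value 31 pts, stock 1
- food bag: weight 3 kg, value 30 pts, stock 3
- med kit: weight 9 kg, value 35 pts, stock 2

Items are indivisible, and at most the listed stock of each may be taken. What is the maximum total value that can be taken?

Best selections within weight 53 and stock limits:
- 1×lantern + 1×tarp + 3×food bag + 2×med kit: weight 48, value 207
- 1×stove + 1×tarp + 3×food bag + 2×med kit: weight 50, value 206
- 1×tarp + 3×food bag + 2×med kit: weight 39, value 191
- 1×lantern + 1×stove + 3×food bag + 2×med kit: weight 47, value 191
Best: 207 pts.

207 pts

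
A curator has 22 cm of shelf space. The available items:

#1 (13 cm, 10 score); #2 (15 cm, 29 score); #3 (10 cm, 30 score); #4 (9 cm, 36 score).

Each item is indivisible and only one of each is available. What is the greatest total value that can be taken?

66 score

Check high-value combinations within 22 cm:
- #3+#4: length 10+9=19, value 30+36=66
- #1+#4: length 13+9=22, value 10+36=46
- #4: length 9, value 36
- #3: length 10, value 30
- #2: length 15, value 29
Best: 66 score.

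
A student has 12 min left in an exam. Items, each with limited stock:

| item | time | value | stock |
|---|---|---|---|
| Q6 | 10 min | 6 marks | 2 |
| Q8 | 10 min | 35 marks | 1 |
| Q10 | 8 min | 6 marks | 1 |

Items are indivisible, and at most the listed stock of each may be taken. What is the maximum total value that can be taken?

35 marks

Best selections within time 12 and stock limits:
- 1×Q8: time 10, value 35
- 1×Q10: time 8, value 6
Best: 35 marks.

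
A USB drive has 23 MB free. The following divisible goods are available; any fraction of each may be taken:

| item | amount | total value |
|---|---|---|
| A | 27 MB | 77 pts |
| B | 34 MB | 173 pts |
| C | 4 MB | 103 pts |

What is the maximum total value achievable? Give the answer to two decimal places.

Take in order of value per unit:
- C (103/4 per unit): all 4 → value 103, running total 103.00
- B (173/34 per unit): 19 of 34 → value 19×173/34 = 96.6765, running total 199.68
Total 199.68.

199.68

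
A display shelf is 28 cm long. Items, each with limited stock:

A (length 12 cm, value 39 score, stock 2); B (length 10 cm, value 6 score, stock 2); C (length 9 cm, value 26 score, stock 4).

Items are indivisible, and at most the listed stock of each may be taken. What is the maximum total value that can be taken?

Top feasible selections:
- 2×A: length 24, value 78
- 3×C: length 27, value 78
- 1×A + 1×C: length 21, value 65
Best: 78 score.

78 score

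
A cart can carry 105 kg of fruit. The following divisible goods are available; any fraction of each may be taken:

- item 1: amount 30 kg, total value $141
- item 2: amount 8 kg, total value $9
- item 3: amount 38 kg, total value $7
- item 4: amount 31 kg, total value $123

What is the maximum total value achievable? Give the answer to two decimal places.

Take in order of value per unit:
- item 1 (141/30 per unit): all 30 → value 141, running total 141.00
- item 4 (123/31 per unit): all 31 → value 123, running total 264.00
- item 2 (9/8 per unit): all 8 → value 9, running total 273.00
- item 3 (7/38 per unit): 36 of 38 → value 36×7/38 = 6.6316, running total 279.63
Total 279.63.

279.63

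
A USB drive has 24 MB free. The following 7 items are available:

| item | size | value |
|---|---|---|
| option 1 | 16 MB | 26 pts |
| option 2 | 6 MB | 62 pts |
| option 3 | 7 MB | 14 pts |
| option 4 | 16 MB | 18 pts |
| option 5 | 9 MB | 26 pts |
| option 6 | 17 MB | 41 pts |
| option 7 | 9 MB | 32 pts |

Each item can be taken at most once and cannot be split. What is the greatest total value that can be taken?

Check high-value combinations within 24 MB:
- option 2+option 5+option 7: size 6+9+9=24, value 62+26+32=120
- option 2+option 3+option 7: size 6+7+9=22, value 62+14+32=108
- option 2+option 6: size 6+17=23, value 62+41=103
Best: 120 pts.

120 pts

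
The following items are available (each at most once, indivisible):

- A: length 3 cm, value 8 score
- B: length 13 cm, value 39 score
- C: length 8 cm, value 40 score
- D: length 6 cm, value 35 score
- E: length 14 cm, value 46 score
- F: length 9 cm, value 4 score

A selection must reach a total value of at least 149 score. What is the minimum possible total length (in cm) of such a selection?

Subsets with value ≥ 149, sorted by total length:
- B+C+D+E: length 41, value 160
- A+B+C+D+E: length 44, value 168
Minimum length: 41 cm.

41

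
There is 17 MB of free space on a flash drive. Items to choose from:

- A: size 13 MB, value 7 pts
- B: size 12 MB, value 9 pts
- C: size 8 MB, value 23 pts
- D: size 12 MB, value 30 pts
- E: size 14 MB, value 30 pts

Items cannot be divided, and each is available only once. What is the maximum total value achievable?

30 pts

Check high-value combinations within 17 MB:
- D: size 12, value 30
- E: size 14, value 30
- C: size 8, value 23
- B: size 12, value 9
Best: 30 pts.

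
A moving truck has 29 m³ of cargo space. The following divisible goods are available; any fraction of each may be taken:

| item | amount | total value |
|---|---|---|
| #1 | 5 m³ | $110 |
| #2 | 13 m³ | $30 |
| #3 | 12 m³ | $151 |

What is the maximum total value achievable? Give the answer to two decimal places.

Take in order of value per unit:
- #1 (110/5 per unit): all 5 → value 110, running total 110.00
- #3 (151/12 per unit): all 12 → value 151, running total 261.00
- #2 (30/13 per unit): 12 of 13 → value 12×30/13 = 27.6923, running total 288.69
Total 288.69.

288.69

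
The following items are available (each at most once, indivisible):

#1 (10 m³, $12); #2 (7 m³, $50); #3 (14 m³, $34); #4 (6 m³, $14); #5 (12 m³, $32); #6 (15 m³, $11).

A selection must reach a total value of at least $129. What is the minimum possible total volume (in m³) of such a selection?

39

Subsets with value ≥ 129, sorted by total volume:
- #2+#3+#4+#5: volume 39, value 130
- #1+#2+#3+#4+#5: volume 49, value 142
- #2+#3+#4+#5+#6: volume 54, value 141
Minimum volume: 39 m³.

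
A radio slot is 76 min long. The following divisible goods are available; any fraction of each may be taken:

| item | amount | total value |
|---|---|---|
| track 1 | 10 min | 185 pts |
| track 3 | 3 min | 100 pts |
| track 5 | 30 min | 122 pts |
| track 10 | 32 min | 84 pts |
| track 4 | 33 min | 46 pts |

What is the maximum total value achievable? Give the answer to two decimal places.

492.39

Take in order of value per unit:
- track 3 (100/3 per unit): all 3 → value 100, running total 100.00
- track 1 (185/10 per unit): all 10 → value 185, running total 285.00
- track 5 (122/30 per unit): all 30 → value 122, running total 407.00
- track 10 (84/32 per unit): all 32 → value 84, running total 491.00
- track 4 (46/33 per unit): 1 of 33 → value 1×46/33 = 1.3939, running total 492.39
Total 492.39.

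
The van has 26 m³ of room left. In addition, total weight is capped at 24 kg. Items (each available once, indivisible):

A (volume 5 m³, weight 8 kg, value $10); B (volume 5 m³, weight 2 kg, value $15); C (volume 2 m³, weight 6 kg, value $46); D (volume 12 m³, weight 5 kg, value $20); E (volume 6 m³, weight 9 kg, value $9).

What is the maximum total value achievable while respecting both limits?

$91

Feasible sets respecting both limits:
- A+B+C+D: volume 24, weight 21, value 91
- B+C+D+E: volume 25, weight 22, value 90
- B+C+D: volume 19, weight 13, value 81
Best: $91.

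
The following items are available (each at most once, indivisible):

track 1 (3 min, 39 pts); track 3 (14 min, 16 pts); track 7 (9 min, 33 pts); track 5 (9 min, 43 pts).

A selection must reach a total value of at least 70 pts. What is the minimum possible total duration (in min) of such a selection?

12

Subsets with value ≥ 70, sorted by total duration:
- track 1+track 5: duration 12, value 82
- track 1+track 7: duration 12, value 72
- track 7+track 5: duration 18, value 76
- track 1+track 7+track 5: duration 21, value 115
Minimum duration: 12 min.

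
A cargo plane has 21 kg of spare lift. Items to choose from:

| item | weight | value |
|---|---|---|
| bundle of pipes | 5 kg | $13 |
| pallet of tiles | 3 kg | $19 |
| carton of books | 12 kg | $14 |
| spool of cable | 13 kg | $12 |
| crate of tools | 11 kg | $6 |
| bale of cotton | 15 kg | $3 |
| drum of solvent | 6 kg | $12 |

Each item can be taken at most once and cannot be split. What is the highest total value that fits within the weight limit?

$46

Check high-value combinations within 21 kg:
- bundle of pipes+pallet of tiles+carton of books: weight 5+3+12=20, value 13+19+14=46
- pallet of tiles+carton of books+drum of solvent: weight 3+12+6=21, value 19+14+12=45
- bundle of pipes+pallet of tiles+drum of solvent: weight 5+3+6=14, value 13+19+12=44
- bundle of pipes+pallet of tiles+spool of cable: weight 5+3+13=21, value 13+19+12=44
- bundle of pipes+pallet of tiles+crate of tools: weight 5+3+11=19, value 13+19+6=38
Best: $46.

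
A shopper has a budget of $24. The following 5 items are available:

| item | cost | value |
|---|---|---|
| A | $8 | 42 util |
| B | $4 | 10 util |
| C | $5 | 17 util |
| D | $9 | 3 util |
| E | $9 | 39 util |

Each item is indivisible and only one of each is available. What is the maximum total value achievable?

98 util

Check high-value combinations within $24:
- A+C+E: cost 8+5+9=22, value 42+17+39=98
- A+B+E: cost 8+4+9=21, value 42+10+39=91
- A+E: cost 8+9=17, value 42+39=81
- A+B+C: cost 8+4+5=17, value 42+10+17=69
- B+C+E: cost 4+5+9=18, value 10+17+39=66
Best: 98 util.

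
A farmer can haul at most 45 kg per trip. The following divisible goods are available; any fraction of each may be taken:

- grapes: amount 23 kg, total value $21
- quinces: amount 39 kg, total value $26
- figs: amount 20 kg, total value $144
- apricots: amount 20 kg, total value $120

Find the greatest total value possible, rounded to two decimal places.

Take in order of value per unit:
- figs (144/20 per unit): all 20 → value 144, running total 144.00
- apricots (120/20 per unit): all 20 → value 120, running total 264.00
- grapes (21/23 per unit): 5 of 23 → value 5×21/23 = 4.5652, running total 268.57
Total 268.57.

268.57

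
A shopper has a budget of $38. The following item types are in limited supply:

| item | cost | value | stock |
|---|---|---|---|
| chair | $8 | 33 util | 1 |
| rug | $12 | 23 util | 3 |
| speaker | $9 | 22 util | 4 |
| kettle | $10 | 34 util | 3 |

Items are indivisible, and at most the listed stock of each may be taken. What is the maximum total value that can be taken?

135 util

Top feasible selections:
- 1×chair + 3×kettle: cost 38, value 135
- 1×chair + 1×speaker + 2×kettle: cost 37, value 123
Best: 135 util.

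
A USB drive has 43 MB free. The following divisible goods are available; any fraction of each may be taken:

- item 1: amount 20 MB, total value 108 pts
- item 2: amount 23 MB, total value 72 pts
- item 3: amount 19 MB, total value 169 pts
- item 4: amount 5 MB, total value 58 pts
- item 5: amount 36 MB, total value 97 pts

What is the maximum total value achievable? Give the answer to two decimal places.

Take in order of value per unit:
- item 4 (58/5 per unit): all 5 → value 58, running total 58.00
- item 3 (169/19 per unit): all 19 → value 169, running total 227.00
- item 1 (108/20 per unit): 19 of 20 → value 19×108/20 = 102.6000, running total 329.60
Total 329.60.

329.60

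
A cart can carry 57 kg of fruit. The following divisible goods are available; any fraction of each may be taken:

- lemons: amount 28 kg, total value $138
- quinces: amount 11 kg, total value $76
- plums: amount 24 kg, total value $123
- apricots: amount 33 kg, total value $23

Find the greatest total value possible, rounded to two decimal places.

307.43

Take in order of value per unit:
- quinces (76/11 per unit): all 11 → value 76, running total 76.00
- plums (123/24 per unit): all 24 → value 123, running total 199.00
- lemons (138/28 per unit): 22 of 28 → value 22×138/28 = 108.4286, running total 307.43
Total 307.43.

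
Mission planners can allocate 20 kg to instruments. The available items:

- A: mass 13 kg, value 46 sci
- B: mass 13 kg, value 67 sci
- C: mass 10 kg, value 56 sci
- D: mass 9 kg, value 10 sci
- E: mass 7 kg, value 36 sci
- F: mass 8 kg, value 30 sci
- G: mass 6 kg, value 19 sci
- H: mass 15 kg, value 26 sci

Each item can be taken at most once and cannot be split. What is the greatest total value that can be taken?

103 sci

Check high-value combinations within 20 kg:
- B+E: mass 13+7=20, value 67+36=103
- C+E: mass 10+7=17, value 56+36=92
- C+F: mass 10+8=18, value 56+30=86
Best: 103 sci.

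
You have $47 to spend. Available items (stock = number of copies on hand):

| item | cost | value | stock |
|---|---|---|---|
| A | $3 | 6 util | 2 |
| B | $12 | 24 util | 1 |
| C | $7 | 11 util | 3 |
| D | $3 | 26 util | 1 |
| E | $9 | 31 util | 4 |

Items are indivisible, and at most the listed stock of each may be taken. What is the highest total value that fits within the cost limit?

Top feasible selections:
- 2×A + 1×D + 4×E: cost 45, value 162
- 1×C + 1×D + 4×E: cost 46, value 161
Best: 162 util.

162 util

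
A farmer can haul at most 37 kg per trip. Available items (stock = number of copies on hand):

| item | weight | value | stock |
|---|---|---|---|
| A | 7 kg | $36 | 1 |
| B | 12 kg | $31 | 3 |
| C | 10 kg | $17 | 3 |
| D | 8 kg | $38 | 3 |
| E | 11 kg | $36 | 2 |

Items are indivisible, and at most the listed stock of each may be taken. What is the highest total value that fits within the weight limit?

$150

Top feasible selections:
- 1×A + 3×D: weight 31, value 150
- 3×D + 1×E: weight 35, value 150
- 1×A + 2×D + 1×E: weight 34, value 148
- 1×A + 1×D + 2×E: weight 37, value 146
Best: $150.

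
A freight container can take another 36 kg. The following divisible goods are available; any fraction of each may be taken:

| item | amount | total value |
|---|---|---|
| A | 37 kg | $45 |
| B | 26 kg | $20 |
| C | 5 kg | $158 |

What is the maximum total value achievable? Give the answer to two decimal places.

Take in order of value per unit:
- C (158/5 per unit): all 5 → value 158, running total 158.00
- A (45/37 per unit): 31 of 37 → value 31×45/37 = 37.7027, running total 195.70
Total 195.70.

195.70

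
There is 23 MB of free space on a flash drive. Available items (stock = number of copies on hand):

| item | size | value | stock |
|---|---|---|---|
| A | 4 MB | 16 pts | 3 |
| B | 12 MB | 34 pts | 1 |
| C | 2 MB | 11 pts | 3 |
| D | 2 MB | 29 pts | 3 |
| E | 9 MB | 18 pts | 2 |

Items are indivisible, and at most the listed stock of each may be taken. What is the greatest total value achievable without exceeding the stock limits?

157 pts

Best selections within size 23 and stock limits:
- 3×A + 2×C + 3×D: size 22, value 157
- 2×A + 3×C + 3×D: size 20, value 152
Best: 157 pts.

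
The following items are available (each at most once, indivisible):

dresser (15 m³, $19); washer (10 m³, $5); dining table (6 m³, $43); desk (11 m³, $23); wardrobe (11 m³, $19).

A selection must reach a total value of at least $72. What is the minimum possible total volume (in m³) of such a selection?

28

Subsets with value ≥ 72, sorted by total volume:
- dining table+desk+wardrobe: volume 28, value 85
- dresser+dining table+desk: volume 32, value 85
- dresser+dining table+wardrobe: volume 32, value 81
- washer+dining table+desk+wardrobe: volume 38, value 90
Minimum volume: 28 m³.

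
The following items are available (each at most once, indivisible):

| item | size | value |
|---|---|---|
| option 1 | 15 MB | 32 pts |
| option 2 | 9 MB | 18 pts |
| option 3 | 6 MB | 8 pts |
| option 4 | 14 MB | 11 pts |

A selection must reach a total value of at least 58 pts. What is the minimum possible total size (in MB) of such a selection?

30

Subsets with value ≥ 58, sorted by total size:
- option 1+option 2+option 3: size 30, value 58
- option 1+option 2+option 4: size 38, value 61
- option 1+option 2+option 3+option 4: size 44, value 69
Minimum size: 30 MB.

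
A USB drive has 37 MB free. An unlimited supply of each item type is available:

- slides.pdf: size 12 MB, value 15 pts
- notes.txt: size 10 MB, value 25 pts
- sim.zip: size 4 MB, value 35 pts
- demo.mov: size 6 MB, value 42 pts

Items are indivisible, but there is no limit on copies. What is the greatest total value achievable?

Best value-per-unit is sim.zip at 35/4, and filling with it alone uses size 9×4=36. No mix of the others beats 9×35 = 315.

315 pts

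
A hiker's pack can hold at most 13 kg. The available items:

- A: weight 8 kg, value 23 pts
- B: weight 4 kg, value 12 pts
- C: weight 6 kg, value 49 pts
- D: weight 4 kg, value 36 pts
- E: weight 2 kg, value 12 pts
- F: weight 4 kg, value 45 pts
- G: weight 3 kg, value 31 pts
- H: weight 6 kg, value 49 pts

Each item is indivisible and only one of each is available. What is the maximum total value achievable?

125 pts

Check high-value combinations within 13 kg:
- C+F+G: weight 6+4+3=13, value 49+45+31=125
- F+G+H: weight 4+3+6=13, value 45+31+49=125
- D+E+F+G: weight 4+2+4+3=13, value 36+12+45+31=124
- C+D+G: weight 6+4+3=13, value 49+36+31=116
Best: 125 pts.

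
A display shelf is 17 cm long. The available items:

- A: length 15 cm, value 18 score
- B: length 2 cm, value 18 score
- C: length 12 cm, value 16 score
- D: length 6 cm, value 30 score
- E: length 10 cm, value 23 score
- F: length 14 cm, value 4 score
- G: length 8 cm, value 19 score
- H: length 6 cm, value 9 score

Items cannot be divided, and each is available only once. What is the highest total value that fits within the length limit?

Check high-value combinations within 17 cm:
- B+D+G: length 2+6+8=16, value 18+30+19=67
- B+D+H: length 2+6+6=14, value 18+30+9=57
- D+E: length 6+10=16, value 30+23=53
- D+G: length 6+8=14, value 30+19=49
Best: 67 score.

67 score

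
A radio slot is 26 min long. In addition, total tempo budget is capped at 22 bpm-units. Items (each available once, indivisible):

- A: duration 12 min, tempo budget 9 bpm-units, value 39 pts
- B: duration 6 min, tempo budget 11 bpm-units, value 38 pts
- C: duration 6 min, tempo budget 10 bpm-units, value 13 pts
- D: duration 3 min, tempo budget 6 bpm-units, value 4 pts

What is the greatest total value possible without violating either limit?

77 pts

Feasible sets respecting both limits:
- A+B: duration 18, tempo budget 20, value 77
- A+C: duration 18, tempo budget 19, value 52
- B+C: duration 12, tempo budget 21, value 51
Best: 77 pts.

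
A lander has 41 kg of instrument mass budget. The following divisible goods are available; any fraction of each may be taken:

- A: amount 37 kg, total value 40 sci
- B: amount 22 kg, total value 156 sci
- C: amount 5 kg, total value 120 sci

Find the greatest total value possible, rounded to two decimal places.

291.14

Take in order of value per unit:
- C (120/5 per unit): all 5 → value 120, running total 120.00
- B (156/22 per unit): all 22 → value 156, running total 276.00
- A (40/37 per unit): 14 of 37 → value 14×40/37 = 15.1351, running total 291.14
Total 291.14.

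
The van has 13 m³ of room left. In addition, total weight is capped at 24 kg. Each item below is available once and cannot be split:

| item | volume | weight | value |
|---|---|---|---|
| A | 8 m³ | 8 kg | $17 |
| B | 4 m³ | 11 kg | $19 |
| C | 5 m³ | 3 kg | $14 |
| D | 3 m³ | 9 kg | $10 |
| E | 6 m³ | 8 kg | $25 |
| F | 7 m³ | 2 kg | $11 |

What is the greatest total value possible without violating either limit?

$44

Feasible sets respecting both limits:
- B+E: volume 10, weight 19, value 44
- B+C+D: volume 12, weight 23, value 43
- C+E: volume 11, weight 11, value 39
- A+B: volume 12, weight 19, value 36
Best: $44.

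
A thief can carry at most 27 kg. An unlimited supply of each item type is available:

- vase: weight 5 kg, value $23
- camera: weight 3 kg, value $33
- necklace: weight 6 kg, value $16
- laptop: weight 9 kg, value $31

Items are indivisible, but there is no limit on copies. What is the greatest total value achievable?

$297

Best value-per-unit is camera at 33/3, and filling with it alone uses weight 9×3=27. No mix of the others beats 9×33 = 297.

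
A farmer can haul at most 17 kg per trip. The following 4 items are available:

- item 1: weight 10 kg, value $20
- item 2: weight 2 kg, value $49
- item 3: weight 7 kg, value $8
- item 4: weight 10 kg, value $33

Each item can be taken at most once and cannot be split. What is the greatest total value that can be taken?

Check high-value combinations within 17 kg:
- item 2+item 4: weight 2+10=12, value 49+33=82
- item 1+item 2: weight 10+2=12, value 20+49=69
- item 2+item 3: weight 2+7=9, value 49+8=57
- item 2: weight 2, value 49
- item 3+item 4: weight 7+10=17, value 8+33=41
Best: $82.

$82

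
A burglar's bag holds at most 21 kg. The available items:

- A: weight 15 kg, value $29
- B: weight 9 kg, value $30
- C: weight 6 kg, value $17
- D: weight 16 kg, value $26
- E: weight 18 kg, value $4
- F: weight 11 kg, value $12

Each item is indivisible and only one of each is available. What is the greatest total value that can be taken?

Check high-value combinations within 21 kg:
- B+C: weight 9+6=15, value 30+17=47
- A+C: weight 15+6=21, value 29+17=46
- B+F: weight 9+11=20, value 30+12=42
- B: weight 9, value 30
- A: weight 15, value 29
Best: $47.

$47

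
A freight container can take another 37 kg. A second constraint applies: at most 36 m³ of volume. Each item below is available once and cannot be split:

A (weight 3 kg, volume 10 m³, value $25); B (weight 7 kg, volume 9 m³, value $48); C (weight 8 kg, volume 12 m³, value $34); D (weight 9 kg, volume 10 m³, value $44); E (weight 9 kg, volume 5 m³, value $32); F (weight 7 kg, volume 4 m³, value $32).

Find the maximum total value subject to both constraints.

$158

Feasible sets respecting both limits:
- B+C+D+E: weight 33, volume 36, value 158
- B+C+D+F: weight 31, volume 35, value 158
- B+D+E+F: weight 32, volume 28, value 156
Best: $158.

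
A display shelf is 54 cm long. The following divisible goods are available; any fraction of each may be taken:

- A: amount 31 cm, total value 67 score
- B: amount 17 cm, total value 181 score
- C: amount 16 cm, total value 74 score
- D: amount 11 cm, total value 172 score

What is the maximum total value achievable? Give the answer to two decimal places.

448.61

Take in order of value per unit:
- D (172/11 per unit): all 11 → value 172, running total 172.00
- B (181/17 per unit): all 17 → value 181, running total 353.00
- C (74/16 per unit): all 16 → value 74, running total 427.00
- A (67/31 per unit): 10 of 31 → value 10×67/31 = 21.6129, running total 448.61
Total 448.61.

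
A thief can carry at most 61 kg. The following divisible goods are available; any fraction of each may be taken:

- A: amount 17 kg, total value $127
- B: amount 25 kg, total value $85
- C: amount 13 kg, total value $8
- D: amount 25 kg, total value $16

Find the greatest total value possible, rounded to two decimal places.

Take in order of value per unit:
- A (127/17 per unit): all 17 → value 127, running total 127.00
- B (85/25 per unit): all 25 → value 85, running total 212.00
- D (16/25 per unit): 19 of 25 → value 19×16/25 = 12.1600, running total 224.16
Total 224.16.

224.16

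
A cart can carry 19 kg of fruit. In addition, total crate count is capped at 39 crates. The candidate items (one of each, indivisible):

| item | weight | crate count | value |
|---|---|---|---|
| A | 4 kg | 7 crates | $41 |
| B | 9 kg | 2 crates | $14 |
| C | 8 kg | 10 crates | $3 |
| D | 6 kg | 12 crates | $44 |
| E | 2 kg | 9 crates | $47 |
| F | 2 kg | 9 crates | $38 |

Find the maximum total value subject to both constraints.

Feasible sets respecting both limits:
- A+D+E+F: weight 14, crate count 37, value 170
- B+D+E+F: weight 19, crate count 32, value 143
- A+B+E+F: weight 17, crate count 27, value 140
Best: $170.

$170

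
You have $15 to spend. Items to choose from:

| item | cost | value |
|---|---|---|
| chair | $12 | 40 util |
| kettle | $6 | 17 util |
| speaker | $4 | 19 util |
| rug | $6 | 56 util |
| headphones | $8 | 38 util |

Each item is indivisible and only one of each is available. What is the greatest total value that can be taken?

94 util

Check high-value combinations within $15:
- rug+headphones: cost 6+8=14, value 56+38=94
- speaker+rug: cost 4+6=10, value 19+56=75
- kettle+rug: cost 6+6=12, value 17+56=73
Best: 94 util.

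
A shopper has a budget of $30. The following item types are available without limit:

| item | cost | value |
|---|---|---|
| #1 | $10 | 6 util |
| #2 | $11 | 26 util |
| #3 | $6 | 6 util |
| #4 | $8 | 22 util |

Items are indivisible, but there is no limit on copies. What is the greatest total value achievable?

74 util

Best value-per-unit is #4 at 22/8; filling with it alone gives 3×22 = 66.
Optimal mix: 2×#2 + 1×#4 → cost 30, value 74.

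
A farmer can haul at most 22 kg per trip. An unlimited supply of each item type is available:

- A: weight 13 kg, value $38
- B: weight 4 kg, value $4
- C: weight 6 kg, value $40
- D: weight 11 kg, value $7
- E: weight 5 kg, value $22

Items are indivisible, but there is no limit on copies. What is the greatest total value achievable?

$124

Best value-per-unit is C at 40/6; filling with it alone gives 3×40 = 120.
Optimal mix: 1×B + 3×C → weight 22, value 124.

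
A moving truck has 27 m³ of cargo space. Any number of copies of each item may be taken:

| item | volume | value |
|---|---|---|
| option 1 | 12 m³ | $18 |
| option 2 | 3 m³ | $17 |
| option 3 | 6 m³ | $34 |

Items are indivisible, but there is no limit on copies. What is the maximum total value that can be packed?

Best value-per-unit is option 2 at 17/3, and filling with it alone uses volume 9×3=27. No mix of the others beats 9×17 = 153.

$153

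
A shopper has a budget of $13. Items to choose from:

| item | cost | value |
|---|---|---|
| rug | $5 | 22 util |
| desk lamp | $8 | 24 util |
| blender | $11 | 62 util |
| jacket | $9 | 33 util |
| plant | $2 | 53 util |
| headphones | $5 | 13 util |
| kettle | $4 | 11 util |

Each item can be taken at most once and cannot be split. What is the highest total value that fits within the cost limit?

This is a 0/1 knapsack; check combinations near the capacity.
- blender+plant: cost 11+2=13, value 62+53=115
- rug+plant+headphones: cost 5+2+5=12, value 22+53+13=88
- jacket+plant: cost 9+2=11, value 33+53=86
- rug+plant+kettle: cost 5+2+4=11, value 22+53+11=86
- desk lamp+plant: cost 8+2=10, value 24+53=77
Best: 115 util.

115 util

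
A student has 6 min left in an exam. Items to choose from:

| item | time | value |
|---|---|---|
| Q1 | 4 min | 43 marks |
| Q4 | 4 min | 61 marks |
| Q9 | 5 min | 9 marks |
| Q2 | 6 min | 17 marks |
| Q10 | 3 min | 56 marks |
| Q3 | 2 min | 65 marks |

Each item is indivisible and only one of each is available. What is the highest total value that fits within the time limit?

126 marks

Check high-value combinations within 6 min:
- Q4+Q3: time 4+2=6, value 61+65=126
- Q10+Q3: time 3+2=5, value 56+65=121
- Q1+Q3: time 4+2=6, value 43+65=108
Best: 126 marks.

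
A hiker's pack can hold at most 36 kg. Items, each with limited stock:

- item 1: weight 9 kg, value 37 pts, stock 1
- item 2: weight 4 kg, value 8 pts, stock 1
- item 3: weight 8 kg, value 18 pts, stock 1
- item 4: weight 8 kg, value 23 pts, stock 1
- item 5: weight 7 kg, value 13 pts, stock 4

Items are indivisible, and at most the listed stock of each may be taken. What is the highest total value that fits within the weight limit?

99 pts

Top feasible selections:
- 1×item 1 + 1×item 2 + 1×item 3 + 1×item 4 + 1×item 5: weight 36, value 99
- 1×item 1 + 1×item 2 + 1×item 4 + 2×item 5: weight 35, value 94
- 1×item 1 + 1×item 3 + 1×item 4 + 1×item 5: weight 32, value 91
Best: 99 pts.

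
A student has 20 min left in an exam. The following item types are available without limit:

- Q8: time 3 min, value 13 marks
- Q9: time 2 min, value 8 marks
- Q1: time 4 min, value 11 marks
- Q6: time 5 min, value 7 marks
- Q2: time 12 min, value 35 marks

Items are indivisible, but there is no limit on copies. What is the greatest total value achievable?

86 marks

Best value-per-unit is Q8 at 13/3; filling with it alone gives 6×13 = 78.
Optimal mix: 6×Q8 + 1×Q9 → time 20, value 86.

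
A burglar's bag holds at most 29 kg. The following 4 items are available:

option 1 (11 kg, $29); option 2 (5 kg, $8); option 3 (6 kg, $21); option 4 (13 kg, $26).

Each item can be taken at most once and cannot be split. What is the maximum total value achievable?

$63

Check high-value combinations within 29 kg:
- option 1+option 2+option 4: weight 11+5+13=29, value 29+8+26=63
- option 1+option 2+option 3: weight 11+5+6=22, value 29+8+21=58
- option 1+option 4: weight 11+13=24, value 29+26=55
Best: $63.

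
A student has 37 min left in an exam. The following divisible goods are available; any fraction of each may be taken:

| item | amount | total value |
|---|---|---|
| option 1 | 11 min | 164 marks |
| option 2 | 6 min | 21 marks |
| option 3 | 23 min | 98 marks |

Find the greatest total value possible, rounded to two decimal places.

Take in order of value per unit:
- option 1 (164/11 per unit): all 11 → value 164, running total 164.00
- option 3 (98/23 per unit): all 23 → value 98, running total 262.00
- option 2 (21/6 per unit): 3 of 6 → value 3×21/6 = 10.5000, running total 272.50
Total 272.50.

272.50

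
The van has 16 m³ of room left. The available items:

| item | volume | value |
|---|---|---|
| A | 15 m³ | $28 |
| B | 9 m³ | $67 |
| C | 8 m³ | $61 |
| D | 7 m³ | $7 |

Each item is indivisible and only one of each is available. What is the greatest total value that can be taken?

Check high-value combinations within 16 m³:
- B+D: volume 9+7=16, value 67+7=74
- C+D: volume 8+7=15, value 61+7=68
- B: volume 9, value 67
Best: $74.

$74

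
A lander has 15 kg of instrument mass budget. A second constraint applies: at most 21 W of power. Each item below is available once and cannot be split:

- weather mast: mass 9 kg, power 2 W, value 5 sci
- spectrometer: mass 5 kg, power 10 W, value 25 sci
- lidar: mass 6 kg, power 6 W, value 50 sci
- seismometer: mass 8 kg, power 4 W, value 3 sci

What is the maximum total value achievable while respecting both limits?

Feasible sets respecting both limits:
- spectrometer+lidar: mass 11, power 16, value 75
- weather mast+lidar: mass 15, power 8, value 55
- lidar+seismometer: mass 14, power 10, value 53
Best: 75 sci.

75 sci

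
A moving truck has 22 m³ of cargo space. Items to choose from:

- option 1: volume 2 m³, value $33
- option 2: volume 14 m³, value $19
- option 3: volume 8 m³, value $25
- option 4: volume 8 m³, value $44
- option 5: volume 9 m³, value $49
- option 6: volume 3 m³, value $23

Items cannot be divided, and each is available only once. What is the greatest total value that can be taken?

This is a 0/1 knapsack; check combinations near the capacity.
- option 1+option 4+option 5+option 6: volume 2+8+9+3=22, value 33+44+49+23=149
- option 1+option 3+option 5+option 6: volume 2+8+9+3=22, value 33+25+49+23=130
- option 1+option 4+option 5: volume 2+8+9=19, value 33+44+49=126
- option 1+option 3+option 4+option 6: volume 2+8+8+3=21, value 33+25+44+23=125
- option 4+option 5+option 6: volume 8+9+3=20, value 44+49+23=116
Best: $149.

$149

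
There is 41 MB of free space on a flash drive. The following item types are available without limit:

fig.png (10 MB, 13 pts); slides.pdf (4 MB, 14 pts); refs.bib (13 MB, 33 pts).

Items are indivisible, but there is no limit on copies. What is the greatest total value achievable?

140 pts

Best value-per-unit is slides.pdf at 14/4, and filling with it alone uses size 10×4=40. No mix of the others beats 10×14 = 140.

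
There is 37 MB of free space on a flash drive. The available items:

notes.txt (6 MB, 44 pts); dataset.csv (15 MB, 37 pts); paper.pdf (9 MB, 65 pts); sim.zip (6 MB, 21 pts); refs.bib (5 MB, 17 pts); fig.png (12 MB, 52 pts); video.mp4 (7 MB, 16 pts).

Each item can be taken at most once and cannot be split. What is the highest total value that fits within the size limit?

Check high-value combinations within 37 MB:
- notes.txt+paper.pdf+sim.zip+fig.png: size 6+9+6+12=33, value 44+65+21+52=182
- notes.txt+paper.pdf+refs.bib+fig.png: size 6+9+5+12=32, value 44+65+17+52=178
- notes.txt+paper.pdf+fig.png+video.mp4: size 6+9+12+7=34, value 44+65+52+16=177
- notes.txt+dataset.csv+paper.pdf+sim.zip: size 6+15+9+6=36, value 44+37+65+21=167
Best: 182 pts.

182 pts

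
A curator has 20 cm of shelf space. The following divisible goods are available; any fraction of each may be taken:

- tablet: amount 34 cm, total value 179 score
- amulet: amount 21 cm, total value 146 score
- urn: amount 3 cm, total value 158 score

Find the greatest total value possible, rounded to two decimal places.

276.19

Take in order of value per unit:
- urn (158/3 per unit): all 3 → value 158, running total 158.00
- amulet (146/21 per unit): 17 of 21 → value 17×146/21 = 118.1905, running total 276.19
Total 276.19.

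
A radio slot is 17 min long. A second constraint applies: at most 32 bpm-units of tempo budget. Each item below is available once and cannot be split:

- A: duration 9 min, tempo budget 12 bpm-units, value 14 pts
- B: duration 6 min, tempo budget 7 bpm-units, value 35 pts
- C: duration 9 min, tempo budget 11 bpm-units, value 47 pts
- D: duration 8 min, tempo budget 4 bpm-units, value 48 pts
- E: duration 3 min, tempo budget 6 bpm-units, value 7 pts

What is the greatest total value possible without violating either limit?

Feasible sets respecting both limits:
- C+D: duration 17, tempo budget 15, value 95
- B+D+E: duration 17, tempo budget 17, value 90
- B+D: duration 14, tempo budget 11, value 83
- B+C: duration 15, tempo budget 18, value 82
Best: 95 pts.

95 pts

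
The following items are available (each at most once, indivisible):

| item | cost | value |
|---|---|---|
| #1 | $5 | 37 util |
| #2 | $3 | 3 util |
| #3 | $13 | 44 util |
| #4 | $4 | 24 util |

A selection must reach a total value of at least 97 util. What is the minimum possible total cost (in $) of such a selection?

Subsets with value ≥ 97, sorted by total cost:
- #1+#3+#4: cost 22, value 105
- #1+#2+#3+#4: cost 25, value 108
Minimum cost: 22 $.

22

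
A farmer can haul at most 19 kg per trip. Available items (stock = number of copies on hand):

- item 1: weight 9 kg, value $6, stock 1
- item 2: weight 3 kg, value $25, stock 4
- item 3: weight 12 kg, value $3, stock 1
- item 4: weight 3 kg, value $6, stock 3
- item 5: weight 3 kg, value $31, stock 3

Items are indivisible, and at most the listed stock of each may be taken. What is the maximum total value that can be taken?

$168

Best selections within weight 19 and stock limits:
- 3×item 2 + 3×item 5: weight 18, value 168
- 4×item 2 + 2×item 5: weight 18, value 162
- 2×item 2 + 1×item 4 + 3×item 5: weight 18, value 149
Best: $168.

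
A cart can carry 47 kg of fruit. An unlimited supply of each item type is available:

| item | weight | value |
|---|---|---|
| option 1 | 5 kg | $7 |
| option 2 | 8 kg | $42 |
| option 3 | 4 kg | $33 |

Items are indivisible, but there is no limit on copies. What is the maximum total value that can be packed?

$363

Best value-per-unit is option 3 at 33/4, and filling with it alone uses weight 11×4=44. No mix of the others beats 11×33 = 363.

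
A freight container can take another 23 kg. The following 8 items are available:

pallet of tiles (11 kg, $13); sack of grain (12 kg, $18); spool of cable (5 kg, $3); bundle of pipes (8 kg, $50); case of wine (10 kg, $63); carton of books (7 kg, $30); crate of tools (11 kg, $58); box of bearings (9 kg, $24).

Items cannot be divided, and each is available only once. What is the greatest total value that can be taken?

$121

This is a 0/1 knapsack; check combinations near the capacity.
- case of wine+crate of tools: weight 10+11=21, value 63+58=121
- spool of cable+bundle of pipes+case of wine: weight 5+8+10=23, value 3+50+63=116
- bundle of pipes+case of wine: weight 8+10=18, value 50+63=113
Best: $121.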